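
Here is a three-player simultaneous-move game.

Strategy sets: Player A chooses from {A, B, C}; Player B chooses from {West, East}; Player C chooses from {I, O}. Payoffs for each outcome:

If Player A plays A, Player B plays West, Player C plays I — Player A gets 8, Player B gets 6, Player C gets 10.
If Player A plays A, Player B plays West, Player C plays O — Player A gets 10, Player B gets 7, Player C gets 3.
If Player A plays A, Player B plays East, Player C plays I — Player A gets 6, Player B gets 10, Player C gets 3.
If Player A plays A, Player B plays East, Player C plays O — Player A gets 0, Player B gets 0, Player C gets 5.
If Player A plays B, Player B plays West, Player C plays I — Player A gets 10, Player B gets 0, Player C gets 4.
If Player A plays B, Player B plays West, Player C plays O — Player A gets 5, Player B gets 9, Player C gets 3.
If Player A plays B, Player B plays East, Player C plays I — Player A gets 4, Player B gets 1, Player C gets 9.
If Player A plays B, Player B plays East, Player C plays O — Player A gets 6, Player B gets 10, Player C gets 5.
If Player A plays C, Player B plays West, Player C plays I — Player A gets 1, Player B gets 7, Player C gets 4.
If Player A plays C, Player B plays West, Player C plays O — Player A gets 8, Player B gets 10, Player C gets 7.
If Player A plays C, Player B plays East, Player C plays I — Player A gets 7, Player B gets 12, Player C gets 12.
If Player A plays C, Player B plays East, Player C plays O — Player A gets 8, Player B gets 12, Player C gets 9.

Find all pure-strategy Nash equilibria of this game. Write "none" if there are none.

For each player, find the best response to each opponent profile; mutual best responses are the pure NE.
Player A against (West, I): payoffs 8, 10, 1 → best response B.
Player A against (West, O): payoffs 10, 5, 8 → best response A.
Player A against (East, I): payoffs 6, 4, 7 → best response C.
Player A against (East, O): payoffs 0, 6, 8 → best response C.
Player B against (A, I): payoffs 6, 10 → best response East.
Player B against (A, O): payoffs 7, 0 → best response West.
Player B against (B, I): payoffs 0, 1 → best response East.
Player B against (B, O): payoffs 9, 10 → best response East.
Player B against (C, I): payoffs 7, 12 → best response East.
Player B against (C, O): payoffs 10, 12 → best response East.
Player C against (A, West): payoffs 10, 3 → best response I.
Player C against (A, East): payoffs 3, 5 → best response O.
Player C against (B, West): payoffs 4, 3 → best response I.
Player C against (B, East): payoffs 9, 5 → best response I.
Player C against (C, West): payoffs 4, 7 → best response O.
Player C against (C, East): payoffs 12, 9 → best response I.
Mutual best responses: (C, East, I).

The unique pure-strategy Nash equilibrium is (C, East, I).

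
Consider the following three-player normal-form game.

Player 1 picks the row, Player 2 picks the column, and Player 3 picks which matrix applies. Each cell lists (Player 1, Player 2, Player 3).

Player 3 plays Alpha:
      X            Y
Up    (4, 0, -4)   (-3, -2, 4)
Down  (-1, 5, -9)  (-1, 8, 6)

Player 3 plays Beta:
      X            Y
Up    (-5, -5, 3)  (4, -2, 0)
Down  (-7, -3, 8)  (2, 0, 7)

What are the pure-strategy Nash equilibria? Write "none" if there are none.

Player 1 against (X, Alpha): payoffs 4, -1 → best response Up.
Player 1 against (X, Beta): payoffs -5, -7 → best response Up.
Player 1 against (Y, Alpha): payoffs -3, -1 → best response Down.
Player 1 against (Y, Beta): payoffs 4, 2 → best response Up.
Player 2 against (Up, Alpha): payoffs 0, -2 → best response X.
Player 2 against (Up, Beta): payoffs -5, -2 → best response Y.
Player 2 against (Down, Alpha): payoffs 5, 8 → best response Y.
Player 2 against (Down, Beta): payoffs -3, 0 → best response Y.
Player 3 against (Up, X): payoffs -4, 3 → best response Beta.
Player 3 against (Up, Y): payoffs 4, 0 → best response Alpha.
Player 3 against (Down, X): payoffs -9, 8 → best response Beta.
Player 3 against (Down, Y): payoffs 6, 7 → best response Beta.
No profile is a mutual best response for all players.

No pure-strategy Nash equilibrium.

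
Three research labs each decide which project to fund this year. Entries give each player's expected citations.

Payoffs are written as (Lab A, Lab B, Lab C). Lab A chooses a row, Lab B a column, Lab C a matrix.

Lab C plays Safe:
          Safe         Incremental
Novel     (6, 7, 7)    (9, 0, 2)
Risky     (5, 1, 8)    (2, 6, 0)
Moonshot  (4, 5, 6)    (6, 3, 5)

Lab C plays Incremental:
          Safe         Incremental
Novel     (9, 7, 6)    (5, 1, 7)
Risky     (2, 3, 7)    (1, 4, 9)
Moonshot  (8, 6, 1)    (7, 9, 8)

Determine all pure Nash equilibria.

Pure-strategy Nash equilibria: (Novel, Safe, Safe), (Moonshot, Incremental, Incremental)

Lab A against (Safe, Safe): payoffs 6, 5, 4 → best response Novel.
Lab A against (Safe, Incremental): payoffs 9, 2, 8 → best response Novel.
Lab A against (Incremental, Safe): payoffs 9, 2, 6 → best response Novel.
Lab A against (Incremental, Incremental): payoffs 5, 1, 7 → best response Moonshot.
Lab B against (Novel, Safe): payoffs 7, 0 → best response Safe.
Lab B against (Novel, Incremental): payoffs 7, 1 → best response Safe.
Lab B against (Risky, Safe): payoffs 1, 6 → best response Incremental.
Lab B against (Risky, Incremental): payoffs 3, 4 → best response Incremental.
Lab B against (Moonshot, Safe): payoffs 5, 3 → best response Safe.
Lab B against (Moonshot, Incremental): payoffs 6, 9 → best response Incremental.
Lab C against (Novel, Safe): payoffs 7, 6 → best response Safe.
Lab C against (Novel, Incremental): payoffs 2, 7 → best response Incremental.
Lab C against (Risky, Safe): payoffs 8, 7 → best response Safe.
Lab C against (Risky, Incremental): payoffs 0, 9 → best response Incremental.
Lab C against (Moonshot, Safe): payoffs 6, 1 → best response Safe.
Lab C against (Moonshot, Incremental): payoffs 5, 8 → best response Incremental.
Mutual best responses: (Novel, Safe, Safe); (Moonshot, Incremental, Incremental).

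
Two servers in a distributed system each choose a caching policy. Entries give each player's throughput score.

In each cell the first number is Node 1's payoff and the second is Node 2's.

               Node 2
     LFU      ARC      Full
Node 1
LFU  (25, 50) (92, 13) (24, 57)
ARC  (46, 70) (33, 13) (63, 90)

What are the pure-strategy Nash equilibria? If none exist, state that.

Pure NE: (ARC, Full)

(LFU, LFU): Node 1 can switch to ARC (25 → 46). Not NE.
(LFU, ARC): Node 2 can switch to LFU (13 → 50). Not NE.
(LFU, Full): Node 1 can switch to ARC (24 → 63). Not NE.
(ARC, LFU): Node 2 can switch to Full (70 → 90). Not NE.
(ARC, ARC): Node 1 can switch to LFU (33 → 92). Not NE.
(ARC, Full): Node 1 gets 63, best alternative 24; Node 2 gets 90, best alternative 70. No profitable deviation — NE.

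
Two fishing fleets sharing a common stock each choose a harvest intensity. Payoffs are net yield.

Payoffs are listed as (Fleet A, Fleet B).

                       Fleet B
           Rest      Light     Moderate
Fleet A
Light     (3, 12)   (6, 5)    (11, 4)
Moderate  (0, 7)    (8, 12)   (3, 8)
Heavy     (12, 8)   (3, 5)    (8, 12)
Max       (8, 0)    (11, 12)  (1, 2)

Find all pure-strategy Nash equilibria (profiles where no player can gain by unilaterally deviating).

(Light, Rest): Fleet A can switch to Heavy (3 → 12). Not NE.
(Light, Light): Fleet A can switch to Moderate (6 → 8). Not NE.
(Light, Moderate): Fleet B can switch to Rest (4 → 12). Not NE.
(Moderate, Rest): Fleet A can switch to Light (0 → 3). Not NE.
(Moderate, Light): Fleet A can switch to Max (8 → 11). Not NE.
(Moderate, Moderate): Fleet A can switch to Light (3 → 11). Not NE.
(Heavy, Rest): Fleet B can switch to Moderate (8 → 12). Not NE.
(Heavy, Light): Fleet A can switch to Light (3 → 6). Not NE.
(Heavy, Moderate): Fleet A can switch to Light (8 → 11). Not NE.
(Max, Rest): Fleet A can switch to Heavy (8 → 12). Not NE.
(Max, Light): Fleet A gets 11, best alternative 8; Fleet B gets 12, best alternative 2. No profitable deviation — NE.
(Max, Moderate): Fleet A can switch to Light (1 → 11). Not NE.

Pure NE: (Max, Light)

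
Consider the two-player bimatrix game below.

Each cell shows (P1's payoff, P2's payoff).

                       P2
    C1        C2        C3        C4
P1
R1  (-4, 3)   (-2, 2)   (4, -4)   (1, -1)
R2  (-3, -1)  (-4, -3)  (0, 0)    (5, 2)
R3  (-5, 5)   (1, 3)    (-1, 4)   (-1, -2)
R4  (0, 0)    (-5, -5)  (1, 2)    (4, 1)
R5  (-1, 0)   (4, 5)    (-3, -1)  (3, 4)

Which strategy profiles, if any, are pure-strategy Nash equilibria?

The pure Nash equilibria are (R2, C4), (R5, C2).

P1 against C1: payoffs -4, -3, -5, 0, -1 → best response R4.
P1 against C2: payoffs -2, -4, 1, -5, 4 → best response R5.
P1 against C3: payoffs 4, 0, -1, 1, -3 → best response R1.
P1 against C4: payoffs 1, 5, -1, 4, 3 → best response R2.
P2 against R1: payoffs 3, 2, -4, -1 → best response C1.
P2 against R2: payoffs -1, -3, 0, 2 → best response C4.
P2 against R3: payoffs 5, 3, 4, -2 → best response C1.
P2 against R4: payoffs 0, -5, 2, 1 → best response C3.
P2 against R5: payoffs 0, 5, -1, 4 → best response C2.
Mutual best responses: (R2, C4); (R5, C2).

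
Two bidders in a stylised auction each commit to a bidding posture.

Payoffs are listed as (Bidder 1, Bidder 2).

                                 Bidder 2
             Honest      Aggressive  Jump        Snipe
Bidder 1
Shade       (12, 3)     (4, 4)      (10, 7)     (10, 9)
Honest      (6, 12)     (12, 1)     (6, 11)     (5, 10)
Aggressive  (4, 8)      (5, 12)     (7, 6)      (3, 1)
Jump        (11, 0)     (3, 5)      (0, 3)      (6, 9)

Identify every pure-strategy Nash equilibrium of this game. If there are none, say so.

The unique pure-strategy Nash equilibrium is (Shade, Snipe).

Bidder 1 against Honest: payoffs 12, 6, 4, 11 → best response Shade.
Bidder 1 against Aggressive: payoffs 4, 12, 5, 3 → best response Honest.
Bidder 1 against Jump: payoffs 10, 6, 7, 0 → best response Shade.
Bidder 1 against Snipe: payoffs 10, 5, 3, 6 → best response Shade.
Bidder 2 against Shade: payoffs 3, 4, 7, 9 → best response Snipe.
Bidder 2 against Honest: payoffs 12, 1, 11, 10 → best response Honest.
Bidder 2 against Aggressive: payoffs 8, 12, 6, 1 → best response Aggressive.
Bidder 2 against Jump: payoffs 0, 5, 3, 9 → best response Snipe.
Mutual best responses: (Shade, Snipe).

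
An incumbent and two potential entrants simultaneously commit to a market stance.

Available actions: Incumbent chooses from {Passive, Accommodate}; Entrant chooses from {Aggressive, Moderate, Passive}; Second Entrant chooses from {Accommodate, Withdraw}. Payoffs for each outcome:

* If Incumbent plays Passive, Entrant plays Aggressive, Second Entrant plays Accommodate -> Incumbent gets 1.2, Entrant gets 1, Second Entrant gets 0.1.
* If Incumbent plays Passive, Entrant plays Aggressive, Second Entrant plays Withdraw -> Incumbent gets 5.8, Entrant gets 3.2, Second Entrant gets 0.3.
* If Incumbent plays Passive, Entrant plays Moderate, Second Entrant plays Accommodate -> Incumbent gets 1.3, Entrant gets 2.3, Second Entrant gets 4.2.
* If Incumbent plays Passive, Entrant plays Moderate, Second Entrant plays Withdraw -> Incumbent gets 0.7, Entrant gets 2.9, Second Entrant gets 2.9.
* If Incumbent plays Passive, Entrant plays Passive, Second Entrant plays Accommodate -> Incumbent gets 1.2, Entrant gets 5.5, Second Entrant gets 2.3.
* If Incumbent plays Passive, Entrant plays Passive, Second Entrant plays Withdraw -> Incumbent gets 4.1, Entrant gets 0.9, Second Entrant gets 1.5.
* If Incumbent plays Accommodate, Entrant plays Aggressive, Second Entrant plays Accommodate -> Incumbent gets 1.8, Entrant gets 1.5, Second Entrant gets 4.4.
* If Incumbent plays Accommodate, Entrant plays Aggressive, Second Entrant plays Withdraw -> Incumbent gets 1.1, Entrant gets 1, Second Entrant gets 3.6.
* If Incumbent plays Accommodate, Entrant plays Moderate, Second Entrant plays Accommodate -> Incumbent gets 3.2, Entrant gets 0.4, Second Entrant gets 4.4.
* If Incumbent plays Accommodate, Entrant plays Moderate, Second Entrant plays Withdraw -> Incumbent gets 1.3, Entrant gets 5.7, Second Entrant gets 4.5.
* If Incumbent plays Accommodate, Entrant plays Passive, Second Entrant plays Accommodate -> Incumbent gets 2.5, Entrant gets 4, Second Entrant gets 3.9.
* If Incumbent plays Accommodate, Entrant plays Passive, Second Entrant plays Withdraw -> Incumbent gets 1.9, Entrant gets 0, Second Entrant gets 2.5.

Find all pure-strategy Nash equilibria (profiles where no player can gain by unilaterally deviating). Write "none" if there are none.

For each strategy profile, look for a profitable unilateral deviation.
(Passive, Aggressive, Accommodate): Incumbent can switch to Accommodate (1.2 → 1.8). Not NE.
(Passive, Aggressive, Withdraw): Incumbent gets 5.8, best alternative 1.1; Entrant gets 3.2, best alternative 2.9; Second Entrant gets 0.3, best alternative 0.1. No profitable deviation — NE.
(Passive, Moderate, Accommodate): Incumbent can switch to Accommodate (1.3 → 3.2). Not NE.
(Passive, Moderate, Withdraw): Incumbent can switch to Accommodate (0.7 → 1.3). Not NE.
(Passive, Passive, Accommodate): Incumbent can switch to Accommodate (1.2 → 2.5). Not NE.
(Passive, Passive, Withdraw): Entrant can switch to Aggressive (0.9 → 3.2). Not NE.
(Accommodate, Aggressive, Accommodate): Entrant can switch to Passive (1.5 → 4). Not NE.
(Accommodate, Aggressive, Withdraw): Incumbent can switch to Passive (1.1 → 5.8). Not NE.
(Accommodate, Moderate, Accommodate): Entrant can switch to Aggressive (0.4 → 1.5). Not NE.
(Accommodate, Moderate, Withdraw): Incumbent gets 1.3, best alternative 0.7; Entrant gets 5.7, best alternative 1; Second Entrant gets 4.5, best alternative 4.4. No profitable deviation — NE.
(Accommodate, Passive, Accommodate): Incumbent gets 2.5, best alternative 1.2; Entrant gets 4, best alternative 1.5; Second Entrant gets 3.9, best alternative 2.5. No profitable deviation — NE.
(The remaining 1 profile has a profitable deviation by the same check.)

The pure Nash equilibria are (Passive, Aggressive, Withdraw), (Accommodate, Moderate, Withdraw), (Accommodate, Passive, Accommodate).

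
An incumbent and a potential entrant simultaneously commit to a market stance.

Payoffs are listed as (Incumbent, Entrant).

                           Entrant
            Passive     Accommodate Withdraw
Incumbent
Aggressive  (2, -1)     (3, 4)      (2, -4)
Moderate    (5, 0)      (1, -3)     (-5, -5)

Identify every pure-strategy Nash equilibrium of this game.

(Aggressive, Passive): Incumbent can switch to Moderate (2 → 5). Not NE.
(Aggressive, Accommodate): Incumbent gets 3, best alternative 1; Entrant gets 4, best alternative -1. No profitable deviation — NE.
(Aggressive, Withdraw): Entrant can switch to Passive (-4 → -1). Not NE.
(Moderate, Passive): Incumbent gets 5, best alternative 2; Entrant gets 0, best alternative -3. No profitable deviation — NE.
(Moderate, Accommodate): Incumbent can switch to Aggressive (1 → 3). Not NE.
(Moderate, Withdraw): Incumbent can switch to Aggressive (-5 → 2). Not NE.

(Aggressive, Accommodate) and (Moderate, Passive)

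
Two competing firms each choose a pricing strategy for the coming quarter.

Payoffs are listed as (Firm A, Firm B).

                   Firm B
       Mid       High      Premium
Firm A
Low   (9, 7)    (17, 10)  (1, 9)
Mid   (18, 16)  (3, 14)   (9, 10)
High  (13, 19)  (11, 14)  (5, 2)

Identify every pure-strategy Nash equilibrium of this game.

Firm A against Mid: payoffs 9, 18, 13 → best response Mid.
Firm A against High: payoffs 17, 3, 11 → best response Low.
Firm A against Premium: payoffs 1, 9, 5 → best response Mid.
Firm B against Low: payoffs 7, 10, 9 → best response High.
Firm B against Mid: payoffs 16, 14, 10 → best response Mid.
Firm B against High: payoffs 19, 14, 2 → best response Mid.
Mutual best responses: (Low, High); (Mid, Mid).

The pure Nash equilibria are (Low, High) and (Mid, Mid).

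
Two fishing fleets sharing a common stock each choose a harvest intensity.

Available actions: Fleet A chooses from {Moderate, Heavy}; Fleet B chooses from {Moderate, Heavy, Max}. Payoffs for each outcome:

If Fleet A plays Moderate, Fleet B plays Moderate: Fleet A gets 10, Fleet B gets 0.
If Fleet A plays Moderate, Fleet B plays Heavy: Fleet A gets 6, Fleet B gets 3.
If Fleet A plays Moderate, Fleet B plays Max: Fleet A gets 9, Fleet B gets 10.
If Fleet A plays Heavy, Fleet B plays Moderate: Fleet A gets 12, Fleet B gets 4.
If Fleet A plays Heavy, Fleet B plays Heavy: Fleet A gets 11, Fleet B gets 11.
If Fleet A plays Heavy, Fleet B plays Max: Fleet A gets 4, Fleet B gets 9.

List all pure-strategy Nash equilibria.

Pure-strategy Nash equilibria: (Moderate, Max) and (Heavy, Heavy)

Fleet A against Moderate: payoffs 10, 12 → best response Heavy.
Fleet A against Heavy: payoffs 6, 11 → best response Heavy.
Fleet A against Max: payoffs 9, 4 → best response Moderate.
Fleet B against Moderate: payoffs 0, 3, 10 → best response Max.
Fleet B against Heavy: payoffs 4, 11, 9 → best response Heavy.
Mutual best responses: (Moderate, Max); (Heavy, Heavy).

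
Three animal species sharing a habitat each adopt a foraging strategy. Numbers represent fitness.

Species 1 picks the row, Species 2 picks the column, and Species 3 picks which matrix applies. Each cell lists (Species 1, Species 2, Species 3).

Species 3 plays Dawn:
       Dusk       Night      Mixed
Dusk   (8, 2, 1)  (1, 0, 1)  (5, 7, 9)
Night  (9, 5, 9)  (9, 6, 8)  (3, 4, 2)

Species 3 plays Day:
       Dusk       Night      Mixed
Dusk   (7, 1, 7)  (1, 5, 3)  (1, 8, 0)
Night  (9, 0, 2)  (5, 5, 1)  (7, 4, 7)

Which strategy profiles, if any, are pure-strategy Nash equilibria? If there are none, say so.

For each player, find the best response to each opponent profile; mutual best responses are the pure NE.
Species 1 against (Dusk, Dawn): payoffs 8, 9 → best response Night.
Species 1 against (Dusk, Day): payoffs 7, 9 → best response Night.
Species 1 against (Night, Dawn): payoffs 1, 9 → best response Night.
Species 1 against (Night, Day): payoffs 1, 5 → best response Night.
Species 1 against (Mixed, Dawn): payoffs 5, 3 → best response Dusk.
Species 1 against (Mixed, Day): payoffs 1, 7 → best response Night.
Species 2 against (Dusk, Dawn): payoffs 2, 0, 7 → best response Mixed.
Species 2 against (Dusk, Day): payoffs 1, 5, 8 → best response Mixed.
Species 2 against (Night, Dawn): payoffs 5, 6, 4 → best response Night.
Species 2 against (Night, Day): payoffs 0, 5, 4 → best response Night.
Species 3 against (Dusk, Dusk): payoffs 1, 7 → best response Day.
Species 3 against (Dusk, Night): payoffs 1, 3 → best response Day.
Species 3 against (Dusk, Mixed): payoffs 9, 0 → best response Dawn.
Species 3 against (Night, Dusk): payoffs 9, 2 → best response Dawn.
Species 3 against (Night, Night): payoffs 8, 1 → best response Dawn.
Species 3 against (Night, Mixed): payoffs 2, 7 → best response Day.
Mutual best responses: (Dusk, Mixed, Dawn); (Night, Night, Dawn).

(Dusk, Mixed, Dawn) and (Night, Night, Dawn)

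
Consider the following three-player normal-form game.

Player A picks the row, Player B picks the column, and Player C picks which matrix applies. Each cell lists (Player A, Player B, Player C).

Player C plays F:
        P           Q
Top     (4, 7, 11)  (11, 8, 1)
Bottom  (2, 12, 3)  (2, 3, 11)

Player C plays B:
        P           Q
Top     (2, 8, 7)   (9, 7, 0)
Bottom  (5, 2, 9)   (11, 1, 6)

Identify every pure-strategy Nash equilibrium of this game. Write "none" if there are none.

Player A against (P, F): payoffs 4, 2 → best response Top.
Player A against (P, B): payoffs 2, 5 → best response Bottom.
Player A against (Q, F): payoffs 11, 2 → best response Top.
Player A against (Q, B): payoffs 9, 11 → best response Bottom.
Player B against (Top, F): payoffs 7, 8 → best response Q.
Player B against (Top, B): payoffs 8, 7 → best response P.
Player B against (Bottom, F): payoffs 12, 3 → best response P.
Player B against (Bottom, B): payoffs 2, 1 → best response P.
Player C against (Top, P): payoffs 11, 7 → best response F.
Player C against (Top, Q): payoffs 1, 0 → best response F.
Player C against (Bottom, P): payoffs 3, 9 → best response B.
Player C against (Bottom, Q): payoffs 11, 6 → best response F.
Mutual best responses: (Top, Q, F); (Bottom, P, B).

The pure Nash equilibria are (Top, Q, F), (Bottom, P, B).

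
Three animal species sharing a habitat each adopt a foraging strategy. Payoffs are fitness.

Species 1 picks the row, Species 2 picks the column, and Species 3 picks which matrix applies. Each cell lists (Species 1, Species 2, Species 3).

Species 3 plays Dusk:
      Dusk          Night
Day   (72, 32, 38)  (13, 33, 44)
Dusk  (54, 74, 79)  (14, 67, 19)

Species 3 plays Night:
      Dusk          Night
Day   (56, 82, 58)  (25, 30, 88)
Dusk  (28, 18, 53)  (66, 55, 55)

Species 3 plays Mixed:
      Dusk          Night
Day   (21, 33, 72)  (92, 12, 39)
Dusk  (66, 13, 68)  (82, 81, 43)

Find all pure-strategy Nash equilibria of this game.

Pure NE: (Dusk, Night, Night)

For each player, find the best response to each opponent profile; mutual best responses are the pure NE.
Species 1 against (Dusk, Dusk): payoffs 72, 54 → best response Day.
Species 1 against (Dusk, Night): payoffs 56, 28 → best response Day.
Species 1 against (Dusk, Mixed): payoffs 21, 66 → best response Dusk.
Species 1 against (Night, Dusk): payoffs 13, 14 → best response Dusk.
Species 1 against (Night, Night): payoffs 25, 66 → best response Dusk.
Species 1 against (Night, Mixed): payoffs 92, 82 → best response Day.
Species 2 against (Day, Dusk): payoffs 32, 33 → best response Night.
Species 2 against (Day, Night): payoffs 82, 30 → best response Dusk.
Species 2 against (Day, Mixed): payoffs 33, 12 → best response Dusk.
Species 2 against (Dusk, Dusk): payoffs 74, 67 → best response Dusk.
Species 2 against (Dusk, Night): payoffs 18, 55 → best response Night.
Species 2 against (Dusk, Mixed): payoffs 13, 81 → best response Night.
Species 3 against (Day, Dusk): payoffs 38, 58, 72 → best response Mixed.
Species 3 against (Day, Night): payoffs 44, 88, 39 → best response Night.
Species 3 against (Dusk, Dusk): payoffs 79, 53, 68 → best response Dusk.
Species 3 against (Dusk, Night): payoffs 19, 55, 43 → best response Night.
Mutual best responses: (Dusk, Night, Night).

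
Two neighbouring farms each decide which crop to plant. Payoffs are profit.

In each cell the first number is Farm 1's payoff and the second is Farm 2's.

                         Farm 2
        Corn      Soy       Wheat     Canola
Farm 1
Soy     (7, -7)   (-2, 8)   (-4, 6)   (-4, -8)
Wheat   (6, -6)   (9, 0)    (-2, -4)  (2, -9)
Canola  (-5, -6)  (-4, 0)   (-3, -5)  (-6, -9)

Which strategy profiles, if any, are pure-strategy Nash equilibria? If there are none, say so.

(Soy, Corn): Farm 2 can switch to Soy (-7 → 8). Not NE.
(Soy, Soy): Farm 1 can switch to Wheat (-2 → 9). Not NE.
(Soy, Wheat): Farm 1 can switch to Wheat (-4 → -2). Not NE.
(Soy, Canola): Farm 1 can switch to Wheat (-4 → 2). Not NE.
(Wheat, Corn): Farm 1 can switch to Soy (6 → 7). Not NE.
(Wheat, Soy): Farm 1 gets 9, best alternative -2; Farm 2 gets 0, best alternative -4. No profitable deviation — NE.
(Wheat, Wheat): Farm 2 can switch to Soy (-4 → 0). Not NE.
(Wheat, Canola): Farm 2 can switch to Corn (-9 → -6). Not NE.
(Canola, Corn): Farm 1 can switch to Soy (-5 → 7). Not NE.
(Canola, Soy): Farm 1 can switch to Soy (-4 → -2). Not NE.
(Canola, Wheat): Farm 1 can switch to Wheat (-3 → -2). Not NE.
(Canola, Canola): Farm 1 can switch to Soy (-6 → -4). Not NE.

The unique pure-strategy Nash equilibrium is (Wheat, Soy).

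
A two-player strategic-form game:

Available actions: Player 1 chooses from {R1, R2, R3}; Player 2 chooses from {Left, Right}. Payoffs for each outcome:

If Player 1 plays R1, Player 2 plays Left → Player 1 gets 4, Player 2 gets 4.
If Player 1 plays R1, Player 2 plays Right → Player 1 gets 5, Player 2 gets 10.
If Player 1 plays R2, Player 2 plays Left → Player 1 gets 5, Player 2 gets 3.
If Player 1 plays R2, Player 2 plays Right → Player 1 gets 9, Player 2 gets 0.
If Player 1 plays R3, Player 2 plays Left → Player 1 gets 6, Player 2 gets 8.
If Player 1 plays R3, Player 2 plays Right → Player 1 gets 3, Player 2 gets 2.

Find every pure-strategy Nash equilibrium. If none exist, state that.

(R1, Left): Player 1 can switch to R2 (4 → 5). Not NE.
(R1, Right): Player 1 can switch to R2 (5 → 9). Not NE.
(R2, Left): Player 1 can switch to R3 (5 → 6). Not NE.
(R2, Right): Player 2 can switch to Left (0 → 3). Not NE.
(R3, Left): Player 1 gets 6, best alternative 5; Player 2 gets 8, best alternative 2. No profitable deviation — NE.
(R3, Right): Player 1 can switch to R1 (3 → 5). Not NE.

Pure NE: (R3, Left)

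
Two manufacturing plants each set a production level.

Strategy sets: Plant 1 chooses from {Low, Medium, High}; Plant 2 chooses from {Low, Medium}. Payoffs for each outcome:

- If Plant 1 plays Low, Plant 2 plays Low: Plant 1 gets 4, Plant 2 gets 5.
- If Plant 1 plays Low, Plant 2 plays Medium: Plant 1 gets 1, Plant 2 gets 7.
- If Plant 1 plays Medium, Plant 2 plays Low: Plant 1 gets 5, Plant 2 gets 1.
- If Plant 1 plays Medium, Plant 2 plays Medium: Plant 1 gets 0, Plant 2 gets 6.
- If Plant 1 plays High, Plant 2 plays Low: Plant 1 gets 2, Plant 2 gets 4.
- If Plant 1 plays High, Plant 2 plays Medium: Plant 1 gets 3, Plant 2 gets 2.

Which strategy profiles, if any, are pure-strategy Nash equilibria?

Mark each player's best response to every combination of opponents' strategies; a profile where every player is best-responding is a pure Nash equilibrium.
Plant 1 against Low: payoffs 4, 5, 2 → best response Medium.
Plant 1 against Medium: payoffs 1, 0, 3 → best response High.
Plant 2 against Low: payoffs 5, 7 → best response Medium.
Plant 2 against Medium: payoffs 1, 6 → best response Medium.
Plant 2 against High: payoffs 4, 2 → best response Low.
No profile is a mutual best response for all players.

There is no pure-strategy Nash equilibrium.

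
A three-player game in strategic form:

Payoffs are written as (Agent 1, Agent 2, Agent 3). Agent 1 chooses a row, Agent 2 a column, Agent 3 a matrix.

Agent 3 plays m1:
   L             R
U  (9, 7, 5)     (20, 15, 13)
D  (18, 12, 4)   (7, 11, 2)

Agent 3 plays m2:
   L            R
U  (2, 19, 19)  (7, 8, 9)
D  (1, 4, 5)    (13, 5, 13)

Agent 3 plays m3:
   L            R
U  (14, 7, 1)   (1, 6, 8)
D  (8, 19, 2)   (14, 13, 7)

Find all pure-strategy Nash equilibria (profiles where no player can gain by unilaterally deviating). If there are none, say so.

The pure Nash equilibria are (U, L, m2) and (U, R, m1) and (D, R, m2).

(U, L, m1): Agent 1 can switch to D (9 → 18). Not NE.
(U, L, m2): Agent 1 gets 2, best alternative 1; Agent 2 gets 19, best alternative 8; Agent 3 gets 19, best alternative 5. No profitable deviation — NE.
(U, L, m3): Agent 3 can switch to m1 (1 → 5). Not NE.
(U, R, m1): Agent 1 gets 20, best alternative 7; Agent 2 gets 15, best alternative 7; Agent 3 gets 13, best alternative 9. No profitable deviation — NE.
(U, R, m2): Agent 1 can switch to D (7 → 13). Not NE.
(U, R, m3): Agent 1 can switch to D (1 → 14). Not NE.
(D, L, m1): Agent 3 can switch to m2 (4 → 5). Not NE.
(D, L, m2): Agent 1 can switch to U (1 → 2). Not NE.
(D, L, m3): Agent 1 can switch to U (8 → 14). Not NE.
(D, R, m1): Agent 1 can switch to U (7 → 20). Not NE.
(D, R, m2): Agent 1 gets 13, best alternative 7; Agent 2 gets 5, best alternative 4; Agent 3 gets 13, best alternative 7. No profitable deviation — NE.
(The remaining 1 profile has a profitable deviation by the same check.)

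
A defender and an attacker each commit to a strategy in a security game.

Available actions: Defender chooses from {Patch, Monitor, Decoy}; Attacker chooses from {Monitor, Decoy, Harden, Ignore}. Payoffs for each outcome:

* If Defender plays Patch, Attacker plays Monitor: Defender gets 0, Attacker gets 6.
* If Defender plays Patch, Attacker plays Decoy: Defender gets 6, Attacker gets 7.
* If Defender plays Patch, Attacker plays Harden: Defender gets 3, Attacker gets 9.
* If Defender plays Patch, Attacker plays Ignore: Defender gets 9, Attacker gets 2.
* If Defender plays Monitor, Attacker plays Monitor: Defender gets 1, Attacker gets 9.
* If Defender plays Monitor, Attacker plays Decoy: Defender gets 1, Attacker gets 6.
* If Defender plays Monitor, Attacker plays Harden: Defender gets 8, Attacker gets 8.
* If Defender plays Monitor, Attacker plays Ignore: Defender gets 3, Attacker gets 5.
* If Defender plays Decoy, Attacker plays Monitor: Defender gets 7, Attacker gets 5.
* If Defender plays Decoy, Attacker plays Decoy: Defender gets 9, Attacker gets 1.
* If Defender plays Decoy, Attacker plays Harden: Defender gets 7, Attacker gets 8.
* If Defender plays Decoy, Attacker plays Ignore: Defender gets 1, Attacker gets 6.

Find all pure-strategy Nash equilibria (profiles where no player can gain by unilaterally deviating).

Defender against Monitor: payoffs 0, 1, 7 → best response Decoy.
Defender against Decoy: payoffs 6, 1, 9 → best response Decoy.
Defender against Harden: payoffs 3, 8, 7 → best response Monitor.
Defender against Ignore: payoffs 9, 3, 1 → best response Patch.
Attacker against Patch: payoffs 6, 7, 9, 2 → best response Harden.
Attacker against Monitor: payoffs 9, 6, 8, 5 → best response Monitor.
Attacker against Decoy: payoffs 5, 1, 8, 6 → best response Harden.
No profile is a mutual best response for all players.

There is no pure-strategy Nash equilibrium.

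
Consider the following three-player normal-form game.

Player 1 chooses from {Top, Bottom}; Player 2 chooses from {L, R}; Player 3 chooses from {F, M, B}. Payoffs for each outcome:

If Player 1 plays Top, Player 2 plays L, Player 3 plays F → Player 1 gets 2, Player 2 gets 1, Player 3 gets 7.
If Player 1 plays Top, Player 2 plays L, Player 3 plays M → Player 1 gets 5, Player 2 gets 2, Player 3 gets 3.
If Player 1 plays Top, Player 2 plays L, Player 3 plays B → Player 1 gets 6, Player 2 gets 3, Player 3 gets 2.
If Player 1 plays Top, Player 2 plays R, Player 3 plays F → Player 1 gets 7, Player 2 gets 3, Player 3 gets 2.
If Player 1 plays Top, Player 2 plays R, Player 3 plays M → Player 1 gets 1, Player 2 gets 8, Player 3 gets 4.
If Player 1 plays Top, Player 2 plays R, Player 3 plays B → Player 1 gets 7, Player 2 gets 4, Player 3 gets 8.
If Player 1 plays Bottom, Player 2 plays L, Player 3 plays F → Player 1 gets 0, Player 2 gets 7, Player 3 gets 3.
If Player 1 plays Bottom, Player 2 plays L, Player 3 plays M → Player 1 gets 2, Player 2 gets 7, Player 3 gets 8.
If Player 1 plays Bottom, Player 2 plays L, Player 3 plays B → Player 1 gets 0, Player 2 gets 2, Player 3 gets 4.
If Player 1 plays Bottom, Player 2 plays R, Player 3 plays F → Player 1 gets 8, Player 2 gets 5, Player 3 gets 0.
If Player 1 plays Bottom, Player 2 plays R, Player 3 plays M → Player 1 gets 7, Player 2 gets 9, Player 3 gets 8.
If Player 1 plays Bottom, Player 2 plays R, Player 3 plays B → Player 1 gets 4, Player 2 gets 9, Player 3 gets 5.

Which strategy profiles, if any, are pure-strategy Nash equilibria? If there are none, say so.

The pure Nash equilibria are (Top, R, B), (Bottom, R, M).

Player 1 against (L, F): payoffs 2, 0 → best response Top.
Player 1 against (L, M): payoffs 5, 2 → best response Top.
Player 1 against (L, B): payoffs 6, 0 → best response Top.
Player 1 against (R, F): payoffs 7, 8 → best response Bottom.
Player 1 against (R, M): payoffs 1, 7 → best response Bottom.
Player 1 against (R, B): payoffs 7, 4 → best response Top.
Player 2 against (Top, F): payoffs 1, 3 → best response R.
Player 2 against (Top, M): payoffs 2, 8 → best response R.
Player 2 against (Top, B): payoffs 3, 4 → best response R.
Player 2 against (Bottom, F): payoffs 7, 5 → best response L.
Player 2 against (Bottom, M): payoffs 7, 9 → best response R.
Player 2 against (Bottom, B): payoffs 2, 9 → best response R.
Player 3 against (Top, L): payoffs 7, 3, 2 → best response F.
Player 3 against (Top, R): payoffs 2, 4, 8 → best response B.
Player 3 against (Bottom, L): payoffs 3, 8, 4 → best response M.
Player 3 against (Bottom, R): payoffs 0, 8, 5 → best response M.
Mutual best responses: (Top, R, B); (Bottom, R, M).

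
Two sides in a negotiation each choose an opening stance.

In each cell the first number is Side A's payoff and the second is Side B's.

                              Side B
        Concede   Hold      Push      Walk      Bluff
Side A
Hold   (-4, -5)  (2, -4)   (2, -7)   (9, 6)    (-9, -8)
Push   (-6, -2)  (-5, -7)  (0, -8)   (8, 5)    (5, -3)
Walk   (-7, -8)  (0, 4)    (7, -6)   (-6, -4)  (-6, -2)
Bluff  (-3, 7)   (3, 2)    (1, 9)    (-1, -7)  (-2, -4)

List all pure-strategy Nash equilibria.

Side A against Concede: payoffs -4, -6, -7, -3 → best response Bluff.
Side A against Hold: payoffs 2, -5, 0, 3 → best response Bluff.
Side A against Push: payoffs 2, 0, 7, 1 → best response Walk.
Side A against Walk: payoffs 9, 8, -6, -1 → best response Hold.
Side A against Bluff: payoffs -9, 5, -6, -2 → best response Push.
Side B against Hold: payoffs -5, -4, -7, 6, -8 → best response Walk.
Side B against Push: payoffs -2, -7, -8, 5, -3 → best response Walk.
Side B against Walk: payoffs -8, 4, -6, -4, -2 → best response Hold.
Side B against Bluff: payoffs 7, 2, 9, -7, -4 → best response Push.
Mutual best responses: (Hold, Walk).

(Hold, Walk)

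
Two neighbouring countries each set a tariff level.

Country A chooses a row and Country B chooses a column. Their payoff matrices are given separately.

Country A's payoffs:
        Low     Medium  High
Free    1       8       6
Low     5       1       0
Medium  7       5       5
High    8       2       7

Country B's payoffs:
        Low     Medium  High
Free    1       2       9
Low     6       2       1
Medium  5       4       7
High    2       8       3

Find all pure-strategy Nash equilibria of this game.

Check each profile: it is a Nash equilibrium iff no player can strictly gain by switching unilaterally.
(Free, Low): Country A can switch to Low (1 → 5). Not NE.
(Free, Medium): Country B can switch to High (2 → 9). Not NE.
(Free, High): Country A can switch to High (6 → 7). Not NE.
(Low, Low): Country A can switch to Medium (5 → 7). Not NE.
(Low, Medium): Country A can switch to Free (1 → 8). Not NE.
(Low, High): Country A can switch to Free (0 → 6). Not NE.
(Medium, Low): Country A can switch to High (7 → 8). Not NE.
(Medium, Medium): Country A can switch to Free (5 → 8). Not NE.
(Medium, High): Country A can switch to Free (5 → 6). Not NE.
(High, Low): Country B can switch to Medium (2 → 8). Not NE.
(The remaining 2 profiles each have a profitable deviation by the same check.)

No pure-strategy Nash equilibrium.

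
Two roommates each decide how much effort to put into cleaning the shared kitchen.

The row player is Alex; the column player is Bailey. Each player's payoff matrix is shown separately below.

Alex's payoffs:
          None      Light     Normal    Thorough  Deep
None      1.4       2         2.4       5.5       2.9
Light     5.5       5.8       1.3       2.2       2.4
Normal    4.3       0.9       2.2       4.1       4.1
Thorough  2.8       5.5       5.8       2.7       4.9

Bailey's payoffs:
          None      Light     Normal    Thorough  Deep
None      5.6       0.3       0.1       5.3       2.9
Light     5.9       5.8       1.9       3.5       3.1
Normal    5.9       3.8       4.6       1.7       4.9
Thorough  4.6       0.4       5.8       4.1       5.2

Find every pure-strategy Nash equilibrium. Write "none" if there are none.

Pure-strategy Nash equilibria: (Light, None) and (Thorough, Normal)

(None, None): Alex can switch to Light (1.4 → 5.5). Not NE.
(None, Light): Alex can switch to Light (2 → 5.8). Not NE.
(None, Normal): Alex can switch to Thorough (2.4 → 5.8). Not NE.
(None, Thorough): Bailey can switch to None (5.3 → 5.6). Not NE.
(None, Deep): Alex can switch to Normal (2.9 → 4.1). Not NE.
(Light, None): Alex gets 5.5, best alternative 4.3; Bailey gets 5.9, best alternative 5.8. No profitable deviation — NE.
(Light, Light): Bailey can switch to None (5.8 → 5.9). Not NE.
(Light, Normal): Alex can switch to None (1.3 → 2.4). Not NE.
(Light, Thorough): Alex can switch to None (2.2 → 5.5). Not NE.
(Thorough, Normal): Alex gets 5.8, best alternative 2.4; Bailey gets 5.8, best alternative 5.2. No profitable deviation — NE.
(The remaining 10 profiles each have a profitable deviation by the same check.)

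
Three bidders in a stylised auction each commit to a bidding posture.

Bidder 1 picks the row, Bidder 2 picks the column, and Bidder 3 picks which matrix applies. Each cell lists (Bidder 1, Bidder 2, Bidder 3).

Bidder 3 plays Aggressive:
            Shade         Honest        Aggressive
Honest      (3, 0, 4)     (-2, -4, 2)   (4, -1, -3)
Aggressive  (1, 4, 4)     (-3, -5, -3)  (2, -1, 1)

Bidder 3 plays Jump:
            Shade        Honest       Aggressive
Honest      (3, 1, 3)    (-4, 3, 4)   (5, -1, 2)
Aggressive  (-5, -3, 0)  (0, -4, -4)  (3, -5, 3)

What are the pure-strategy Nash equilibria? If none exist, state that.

(Honest, Shade, Aggressive)

For each strategy profile, look for a profitable unilateral deviation.
(Honest, Shade, Aggressive): Bidder 1 gets 3, best alternative 1; Bidder 2 gets 0, best alternative -1; Bidder 3 gets 4, best alternative 3. No profitable deviation — NE.
(Honest, Shade, Jump): Bidder 2 can switch to Honest (1 → 3). Not NE.
(Honest, Honest, Aggressive): Bidder 2 can switch to Shade (-4 → 0). Not NE.
(Honest, Honest, Jump): Bidder 1 can switch to Aggressive (-4 → 0). Not NE.
(Honest, Aggressive, Aggressive): Bidder 2 can switch to Shade (-1 → 0). Not NE.
(Honest, Aggressive, Jump): Bidder 2 can switch to Shade (-1 → 1). Not NE.
(Aggressive, Shade, Aggressive): Bidder 1 can switch to Honest (1 → 3). Not NE.
(Aggressive, Shade, Jump): Bidder 1 can switch to Honest (-5 → 3). Not NE.
(Aggressive, Honest, Aggressive): Bidder 1 can switch to Honest (-3 → -2). Not NE.
(Aggressive, Honest, Jump): Bidder 2 can switch to Shade (-4 → -3). Not NE.
(Aggressive, Aggressive, Aggressive): Bidder 1 can switch to Honest (2 → 4). Not NE.
(Aggressive, Aggressive, Jump): Bidder 1 can switch to Honest (3 → 5). Not NE.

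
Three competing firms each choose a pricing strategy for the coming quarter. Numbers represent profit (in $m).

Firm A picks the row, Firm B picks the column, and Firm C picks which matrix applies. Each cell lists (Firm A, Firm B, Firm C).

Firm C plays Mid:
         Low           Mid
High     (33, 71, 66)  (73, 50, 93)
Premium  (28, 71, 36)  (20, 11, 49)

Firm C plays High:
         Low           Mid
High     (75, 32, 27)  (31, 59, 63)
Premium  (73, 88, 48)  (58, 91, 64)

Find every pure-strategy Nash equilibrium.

Firm A against (Low, Mid): payoffs 33, 28 → best response High.
Firm A against (Low, High): payoffs 75, 73 → best response High.
Firm A against (Mid, Mid): payoffs 73, 20 → best response High.
Firm A against (Mid, High): payoffs 31, 58 → best response Premium.
Firm B against (High, Mid): payoffs 71, 50 → best response Low.
Firm B against (High, High): payoffs 32, 59 → best response Mid.
Firm B against (Premium, Mid): payoffs 71, 11 → best response Low.
Firm B against (Premium, High): payoffs 88, 91 → best response Mid.
Firm C against (High, Low): payoffs 66, 27 → best response Mid.
Firm C against (High, Mid): payoffs 93, 63 → best response Mid.
Firm C against (Premium, Low): payoffs 36, 48 → best response High.
Firm C against (Premium, Mid): payoffs 49, 64 → best response High.
Mutual best responses: (High, Low, Mid); (Premium, Mid, High).

The pure Nash equilibria are (High, Low, Mid); (Premium, Mid, High).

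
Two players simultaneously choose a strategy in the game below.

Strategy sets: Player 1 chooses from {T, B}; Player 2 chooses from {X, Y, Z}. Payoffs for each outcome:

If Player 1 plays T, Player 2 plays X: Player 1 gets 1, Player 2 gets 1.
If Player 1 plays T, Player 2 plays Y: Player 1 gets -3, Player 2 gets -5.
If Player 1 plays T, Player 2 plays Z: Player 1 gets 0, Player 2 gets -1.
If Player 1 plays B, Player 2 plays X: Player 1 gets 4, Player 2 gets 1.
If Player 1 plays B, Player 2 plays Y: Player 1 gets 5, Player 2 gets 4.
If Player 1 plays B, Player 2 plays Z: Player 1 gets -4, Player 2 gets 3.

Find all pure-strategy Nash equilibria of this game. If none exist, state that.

Pure NE: (B, Y)

(T, X): Player 1 can switch to B (1 → 4). Not NE.
(T, Y): Player 1 can switch to B (-3 → 5). Not NE.
(T, Z): Player 2 can switch to X (-1 → 1). Not NE.
(B, X): Player 2 can switch to Y (1 → 4). Not NE.
(B, Y): Player 1 gets 5, best alternative -3; Player 2 gets 4, best alternative 3. No profitable deviation — NE.
(B, Z): Player 1 can switch to T (-4 → 0). Not NE.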